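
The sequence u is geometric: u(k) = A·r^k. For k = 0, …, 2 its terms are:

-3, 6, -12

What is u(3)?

Consecutive ratio: 6/(-3) = -2, and -12/6 = -2, so r = -2.
Then A·(-2)^0 = -3 gives A = -3, and u(k) = -3·(-2)^k.
u(3) = -3·(-2)^3 = 24.

24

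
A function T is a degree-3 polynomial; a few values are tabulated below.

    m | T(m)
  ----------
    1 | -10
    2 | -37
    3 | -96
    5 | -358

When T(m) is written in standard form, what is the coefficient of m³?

Write T(m) = am³ + bm² + cm + d; the 4 given values yield a linear system in the 4 coefficients.
Solving, T(m) = -2m³ - 4m² - m - 3.
The coefficient of m³ is -2.

-2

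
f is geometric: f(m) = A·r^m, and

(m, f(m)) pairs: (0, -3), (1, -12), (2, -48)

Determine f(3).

Consecutive ratio: -12/(-3) = 4, and -48/(-12) = 4, so r = 4.
Then A·4^0 = -3 gives A = -3, and f(m) = -3·4^m.
f(3) = -3·4^3 = -192.

-192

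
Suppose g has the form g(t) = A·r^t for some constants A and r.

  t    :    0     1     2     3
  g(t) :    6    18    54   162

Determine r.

3

Consecutive ratio: 18/6 = 3, and 54/18 = 3, so r = 3.
Then A·3^0 = 6 gives A = 6, and g(t) = 6·3^t.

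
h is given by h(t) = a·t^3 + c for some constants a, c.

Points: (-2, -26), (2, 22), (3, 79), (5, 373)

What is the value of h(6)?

From h(-2) = -26 and h(2) = 22: -8a + c = -26 and 8a + c = 22.
Subtracting: 16a = 48, so a = 3; then c = -26 − 3·(-8) = -2.
So h(t) = 3t³ − 2, and h(6) = 646.

646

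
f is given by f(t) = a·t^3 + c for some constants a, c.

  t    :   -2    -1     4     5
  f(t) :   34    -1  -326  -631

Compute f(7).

From f(-2) = 34 and f(-1) = -1: -8a + c = 34 and -1a + c = -1.
Subtracting: 7a = -35, so a = -5; then c = 34 − (-5)·(-8) = -6.
So f(t) = -5t³ − 6, and f(7) = -1721.

-1721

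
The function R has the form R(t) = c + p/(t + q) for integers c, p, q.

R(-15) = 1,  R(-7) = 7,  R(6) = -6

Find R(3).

(R(t) − c)(t + q) = p for each data point; the three points give a linear system in c and q, then p follows.
Solving: c = -2, q = 3, p = -36, so R(t) = -2 − 36/(t + 3).
Then R(3) = -2 − 36/6 = -8.

-8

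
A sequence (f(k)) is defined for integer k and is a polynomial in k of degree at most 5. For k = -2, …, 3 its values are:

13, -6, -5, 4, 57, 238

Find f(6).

3109

Write f(k) = ak^5 + bk^4 + ck³ + dk² + ek + p; the 6 given values yield a linear system in the 6 coefficients.
Solving, the leading coefficient vanishes, and f(k) = 2k^4 + 2k³ + 2k² + 3k - 5.
Then f(6) = 3109.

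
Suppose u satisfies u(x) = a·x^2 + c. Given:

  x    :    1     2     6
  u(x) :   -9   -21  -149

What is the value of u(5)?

-105

From u(1) = -9 and u(2) = -21: 1a + c = -9 and 4a + c = -21.
Subtracting: 3a = -12, so a = -4; then c = -9 − (-4)·1 = -5.
So u(x) = -4x² − 5, and u(5) = -105.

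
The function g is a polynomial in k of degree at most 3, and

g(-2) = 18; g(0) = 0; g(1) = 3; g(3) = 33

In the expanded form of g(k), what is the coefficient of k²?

Write g(k) = ak³ + bk² + ck + d; the 4 given values yield a linear system in the 4 coefficients.
Solving, the leading coefficient vanishes, and g(k) = 4k² - k.
The coefficient of k² is 4.

4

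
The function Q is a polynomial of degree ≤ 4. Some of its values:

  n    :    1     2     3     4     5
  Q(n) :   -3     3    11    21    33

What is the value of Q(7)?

First differences: 6, 8, 10, 12. Second differences: 2, 2, 2.
Level-2 differences are constant, so Q has degree 2.
Fitting a degree-2 polynomial gives Q(n) = n² + 3n - 7.
Then Q(7) = 63.

63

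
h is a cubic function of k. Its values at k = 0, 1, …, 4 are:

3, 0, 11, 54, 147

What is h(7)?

First differences: -3, 11, 43, 93. Second differences: 14, 32, 50. Third differences: 18, 18.
Level-3 differences are constant, so h has degree 3.
Fitting a degree-3 polynomial gives h(k) = 3k³ - 2k² - 4k + 3.
Then h(7) = 906.

906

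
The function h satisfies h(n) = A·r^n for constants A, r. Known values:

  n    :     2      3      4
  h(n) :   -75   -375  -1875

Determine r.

Consecutive ratio: -375/(-75) = 5, and -1875/(-375) = 5, so r = 5.
Then A·5^2 = -75 gives A = -3, and h(n) = -3·5^n.

5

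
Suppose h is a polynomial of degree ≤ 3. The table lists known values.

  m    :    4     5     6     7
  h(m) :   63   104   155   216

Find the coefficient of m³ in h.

0

Write h(m) = am³ + bm² + cm + d; the 4 given values yield a linear system in the 4 coefficients.
Solving, the leading coefficient vanishes, and h(m) = 5m² - 4m - 1.
The coefficient of m³ is 0.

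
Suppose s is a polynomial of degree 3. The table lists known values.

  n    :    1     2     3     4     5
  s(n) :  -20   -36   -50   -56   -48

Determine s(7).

34

Write s(n) = an³ + bn² + cn + d; the 5 given values yield a linear system in the 4 coefficients.
Solving, s(n) = n³ - 5n² - 8n - 8.
Then s(7) = 34.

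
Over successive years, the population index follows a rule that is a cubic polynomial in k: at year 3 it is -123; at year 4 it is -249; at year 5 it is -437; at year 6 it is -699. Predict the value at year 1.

Write the value at k as u(k).
Write u(k) = ak³ + bk² + ck + d; the 4 given values yield a linear system in the 4 coefficients.
Solving, u(k) = -2k³ - 7k² - 3k + 3.
Then u(1) = -9.

-9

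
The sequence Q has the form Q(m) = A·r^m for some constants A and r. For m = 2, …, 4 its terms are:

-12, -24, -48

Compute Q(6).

-192

Consecutive ratio: -24/(-12) = 2, and -48/(-24) = 2, so r = 2.
Then A·2^2 = -12 gives A = -3, and Q(m) = -3·2^m.
Q(6) = -3·2^6 = -192.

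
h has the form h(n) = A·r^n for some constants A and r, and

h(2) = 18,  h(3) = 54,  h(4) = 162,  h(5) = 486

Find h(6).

1458

Consecutive ratio: 54/18 = 3, and 162/54 = 3, so r = 3.
Then A·3^2 = 18 gives A = 2, and h(n) = 2·3^n.
h(6) = 2·3^6 = 1458.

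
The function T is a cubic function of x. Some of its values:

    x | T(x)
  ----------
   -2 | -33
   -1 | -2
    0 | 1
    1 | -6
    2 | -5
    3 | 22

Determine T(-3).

Write T(x) = ax³ + bx² + cx + d; the 6 given values yield a linear system in the 4 coefficients.
Solving, T(x) = 3x³ - 5x² - 5x + 1.
Then T(-3) = -110.

-110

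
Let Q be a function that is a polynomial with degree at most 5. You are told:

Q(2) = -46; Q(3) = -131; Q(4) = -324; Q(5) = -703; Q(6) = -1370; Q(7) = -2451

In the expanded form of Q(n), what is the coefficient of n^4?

First differences: -85, -193, -379, -667, -1081. Second differences: -108, -186, -288, -414. Third differences: -78, -102, -126. Fourth differences: -24, -24.
Level-4 differences are constant, so Q has degree 4.
Fitting a degree-4 polynomial gives Q(n) = -n^4 + n³ - 8n² + n - 8.
The coefficient of n^4 is -1.

-1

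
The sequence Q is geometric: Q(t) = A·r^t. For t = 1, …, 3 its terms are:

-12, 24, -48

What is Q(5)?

-192

Consecutive ratio: 24/(-12) = -2, and -48/24 = -2, so r = -2.
Then A·(-2)^1 = -12 gives A = 6, and Q(t) = 6·(-2)^t.
Q(5) = 6·(-2)^5 = -192.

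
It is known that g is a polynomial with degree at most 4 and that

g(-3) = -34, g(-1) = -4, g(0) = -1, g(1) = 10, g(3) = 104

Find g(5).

374

Write g(m) = am^4 + bm³ + cm² + dm + e; the 5 given values yield a linear system in the 5 coefficients.
Solving, the leading coefficient vanishes, and g(m) = 2m³ + 4m² + 5m - 1.
Then g(5) = 374.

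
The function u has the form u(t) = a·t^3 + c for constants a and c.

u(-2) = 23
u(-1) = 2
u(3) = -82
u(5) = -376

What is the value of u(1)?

From u(-2) = 23 and u(-1) = 2: -8a + c = 23 and -1a + c = 2.
Subtracting: 7a = -21, so a = -3; then c = 23 − (-3)·(-8) = -1.
So u(t) = -3t³ − 1, and u(1) = -4.

-4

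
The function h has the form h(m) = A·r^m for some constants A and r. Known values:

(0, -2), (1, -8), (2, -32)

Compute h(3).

-128

Consecutive ratio: -8/(-2) = 4, and -32/(-8) = 4, so r = 4.
Then A·4^0 = -2 gives A = -2, and h(m) = -2·4^m.
h(3) = -2·4^3 = -128.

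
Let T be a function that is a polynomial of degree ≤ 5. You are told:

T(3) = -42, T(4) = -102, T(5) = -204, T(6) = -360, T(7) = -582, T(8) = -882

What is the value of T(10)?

First differences: -60, -102, -156, -222, -300. Second differences: -42, -54, -66, -78. Third differences: -12, -12, -12.
Level-3 differences are constant, so T has degree 3.
Fitting a degree-3 polynomial gives T(m) = -2m³ + 3m² - 7m + 6.
Then T(10) = -1764.

-1764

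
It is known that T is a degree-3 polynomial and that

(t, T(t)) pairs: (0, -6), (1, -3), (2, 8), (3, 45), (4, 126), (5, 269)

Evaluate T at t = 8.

Write T(t) = at³ + bt² + ct + d; the 6 given values yield a linear system in the 4 coefficients.
Solving, T(t) = 3t³ - 5t² + 5t - 6.
Then T(8) = 1250.

1250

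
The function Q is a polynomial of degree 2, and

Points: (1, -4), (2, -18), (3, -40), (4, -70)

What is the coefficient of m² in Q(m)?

Write Q(m) = am² + bm + c; the 4 given values yield a linear system in the 3 coefficients.
Solving, Q(m) = -4m² - 2m + 2.
The coefficient of m² is -4.

-4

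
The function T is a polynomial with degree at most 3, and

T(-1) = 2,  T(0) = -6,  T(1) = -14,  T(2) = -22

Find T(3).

-30

First differences: -8, -8, -8.
Level-1 differences are constant, so T has degree 1.
Fitting a degree-1 polynomial gives T(k) = -8k - 6.
Then T(3) = -30.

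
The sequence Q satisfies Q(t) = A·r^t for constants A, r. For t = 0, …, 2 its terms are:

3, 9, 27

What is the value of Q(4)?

Consecutive ratio: 9/3 = 3, and 27/9 = 3, so r = 3.
Then A·3^0 = 3 gives A = 3, and Q(t) = 3·3^t.
Q(4) = 3·3^4 = 243.

243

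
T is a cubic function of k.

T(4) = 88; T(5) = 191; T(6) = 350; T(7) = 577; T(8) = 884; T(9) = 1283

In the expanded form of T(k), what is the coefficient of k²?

First differences: 103, 159, 227, 307, 399. Second differences: 56, 68, 80, 92. Third differences: 12, 12, 12.
Level-3 differences are constant, so T has degree 3.
Fitting a degree-3 polynomial gives T(k) = 2k³ - 2k² - k - 4.
The coefficient of k² is -2.

-2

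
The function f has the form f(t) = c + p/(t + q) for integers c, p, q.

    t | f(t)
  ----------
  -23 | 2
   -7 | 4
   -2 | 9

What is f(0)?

25

(f(t) − c)(t + q) = p for each data point; the three points give a linear system in c and q, then p follows.
Solving: c = 1, q = -1, p = -24, so f(t) = 1 − 24/(t − 1).
Then f(0) = 1 − 24/(-1) = 25.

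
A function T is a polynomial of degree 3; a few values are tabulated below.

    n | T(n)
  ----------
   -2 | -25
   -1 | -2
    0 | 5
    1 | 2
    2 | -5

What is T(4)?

First differences: 23, 7, -3, -7. Second differences: -16, -10, -4. Third differences: 6, 6.
Level-3 differences are constant, so T has degree 3.
Fitting a degree-3 polynomial gives T(n) = n³ - 5n² + n + 5.
Then T(4) = -7.

-7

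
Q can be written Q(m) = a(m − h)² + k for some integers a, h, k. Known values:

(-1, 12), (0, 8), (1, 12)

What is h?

0

First differences -4, 4; second difference 8 = 2a, so a = 4.
Expanding, the m-coefficient is −2ah = -8h; matching it to the data gives h = 0, and then k = 8.
So Q(m) = 4(m + 0)² + 8.
Hence h = 0.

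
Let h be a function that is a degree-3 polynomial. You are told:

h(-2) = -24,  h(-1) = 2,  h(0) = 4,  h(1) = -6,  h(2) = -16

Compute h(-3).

Write h(n) = an³ + bn² + cn + d; the 5 given values yield a linear system in the 4 coefficients.
Solving, h(n) = 2n³ - 6n² - 6n + 4.
Then h(-3) = -86.

-86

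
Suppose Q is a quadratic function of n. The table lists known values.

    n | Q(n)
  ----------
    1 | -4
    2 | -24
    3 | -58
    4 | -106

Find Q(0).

First differences: -20, -34, -48. Second differences: -14, -14.
Level-2 differences are constant, so Q has degree 2.
Fitting a degree-2 polynomial gives Q(n) = -7n² + n + 2.
Then Q(0) = 2.

2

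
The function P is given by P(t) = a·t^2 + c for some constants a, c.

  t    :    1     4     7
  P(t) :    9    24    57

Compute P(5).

From P(1) = 9 and P(4) = 24: 1a + c = 9 and 16a + c = 24.
Subtracting: 15a = 15, so a = 1; then c = 9 − 1·1 = 8.
So P(t) = 1t² + 8, and P(5) = 33.

33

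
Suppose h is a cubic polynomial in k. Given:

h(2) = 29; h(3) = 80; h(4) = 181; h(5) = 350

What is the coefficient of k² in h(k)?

-2

Write h(k) = ak³ + bk² + ck + d; the 4 given values yield a linear system in the 4 coefficients.
Solving, h(k) = 3k³ - 2k² + 4k + 5.
The coefficient of k² is -2.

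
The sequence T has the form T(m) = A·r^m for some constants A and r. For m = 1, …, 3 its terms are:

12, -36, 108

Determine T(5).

Consecutive ratio: -36/12 = -3, and 108/(-36) = -3, so r = -3.
Then A·(-3)^1 = 12 gives A = -4, and T(m) = -4·(-3)^m.
T(5) = -4·(-3)^5 = 972.

972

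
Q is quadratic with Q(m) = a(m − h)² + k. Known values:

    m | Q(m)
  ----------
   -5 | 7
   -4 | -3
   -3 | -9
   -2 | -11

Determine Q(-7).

39

First differences -10, -6, -2; second difference 4 = 2a, so a = 2.
Expanding, the m-coefficient is −2ah = -4h; matching it to the data gives h = -2, and then k = -11.
So Q(m) = 2(m + 2)² − 11.
Q(-7) = 2·(-5)² − 11 = 39.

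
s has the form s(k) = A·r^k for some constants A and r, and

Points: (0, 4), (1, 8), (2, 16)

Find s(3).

Consecutive ratio: 8/4 = 2, and 16/8 = 2, so r = 2.
Then A·2^0 = 4 gives A = 4, and s(k) = 4·2^k.
s(3) = 4·2^3 = 32.

32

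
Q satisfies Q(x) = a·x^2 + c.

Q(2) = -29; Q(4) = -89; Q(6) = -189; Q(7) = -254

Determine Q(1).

From Q(2) = -29 and Q(4) = -89: 4a + c = -29 and 16a + c = -89.
Subtracting: 12a = -60, so a = -5; then c = -29 − (-5)·4 = -9.
So Q(x) = -5x² − 9, and Q(1) = -14.

-14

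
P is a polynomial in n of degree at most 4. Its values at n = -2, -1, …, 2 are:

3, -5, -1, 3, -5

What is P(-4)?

Write P(n) = an^4 + bn³ + cn² + dn + e; the 5 given values yield a linear system in the 5 coefficients.
Solving, the leading coefficient vanishes, and P(n) = -2n³ + 6n - 1.
Then P(-4) = 103.

103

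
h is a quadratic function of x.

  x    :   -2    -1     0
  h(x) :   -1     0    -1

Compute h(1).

-4

Write h(x) = ax² + bx + c; the 3 given values yield a linear system in the 3 coefficients.
Solving, h(x) = -x² - 2x - 1.
Then h(1) = -4.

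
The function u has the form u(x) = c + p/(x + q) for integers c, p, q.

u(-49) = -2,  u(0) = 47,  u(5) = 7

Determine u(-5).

(u(x) − c)(x + q) = p for each data point; the three points give a linear system in c and q, then p follows.
Solving: c = -1, q = 1, p = 48, so u(x) = -1 + 48/(x + 1).
Then u(-5) = -1 + 48/(-4) = -13.

-13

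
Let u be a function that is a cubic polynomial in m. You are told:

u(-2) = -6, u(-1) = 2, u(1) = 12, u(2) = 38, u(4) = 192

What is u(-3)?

Write u(m) = am³ + bm² + cm + d; the 5 given values yield a linear system in the 4 coefficients.
Solving, u(m) = 2m³ + 3m² + 3m + 4.
Then u(-3) = -32.

-32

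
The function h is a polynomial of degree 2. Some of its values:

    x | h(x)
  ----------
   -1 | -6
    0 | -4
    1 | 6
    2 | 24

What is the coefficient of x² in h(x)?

First differences: 2, 10, 18. Second differences: 8, 8.
Level-2 differences are constant, so h has degree 2.
Fitting a degree-2 polynomial gives h(x) = 4x² + 6x - 4.
The coefficient of x² is 4.

4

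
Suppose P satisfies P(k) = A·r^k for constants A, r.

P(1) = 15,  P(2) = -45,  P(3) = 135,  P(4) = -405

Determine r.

Consecutive ratio: -45/15 = -3, and 135/(-45) = -3, so r = -3.
Then A·(-3)^1 = 15 gives A = -5, and P(k) = -5·(-3)^k.

-3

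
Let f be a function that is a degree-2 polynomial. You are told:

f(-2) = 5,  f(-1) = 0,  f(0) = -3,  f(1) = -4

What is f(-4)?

First differences: -5, -3, -1. Second differences: 2, 2.
Level-2 differences are constant, so f has degree 2.
Fitting a degree-2 polynomial gives f(t) = t² - 2t - 3.
Then f(-4) = 21.

21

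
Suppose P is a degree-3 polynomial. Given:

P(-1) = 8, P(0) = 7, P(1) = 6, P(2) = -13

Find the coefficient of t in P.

Write P(t) = at³ + bt² + ct + d; the 4 given values yield a linear system in the 4 coefficients.
Solving, P(t) = -3t³ + 2t + 7.
The coefficient of t is 2.

2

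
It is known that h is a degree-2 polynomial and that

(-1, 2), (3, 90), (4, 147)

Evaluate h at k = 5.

Write h(k) = ak² + bk + c; the 3 given values yield a linear system in the 3 coefficients.
Solving, h(k) = 7k² + 8k + 3.
Then h(5) = 218.

218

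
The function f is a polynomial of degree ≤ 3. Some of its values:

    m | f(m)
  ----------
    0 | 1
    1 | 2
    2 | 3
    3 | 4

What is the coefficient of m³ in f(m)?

0

First differences: 1, 1, 1.
Level-1 differences are constant, so f has degree 1.
Fitting a degree-1 polynomial gives f(m) = m + 1.
The coefficient of m³ is 0.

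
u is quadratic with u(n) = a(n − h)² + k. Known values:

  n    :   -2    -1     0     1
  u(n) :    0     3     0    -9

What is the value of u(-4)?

-24

First differences 3, -3, -9; second difference -6 = 2a, so a = -3.
Expanding, the n-coefficient is −2ah = 6h; matching it to the data gives h = -1, and then k = 3.
So u(n) = -3(n + 1)² + 3.
u(-4) = -3·(-3)² + 3 = -24.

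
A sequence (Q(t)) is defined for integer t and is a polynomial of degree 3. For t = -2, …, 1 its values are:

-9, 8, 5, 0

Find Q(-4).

-175

Write Q(t) = at³ + bt² + ct + d; the 4 given values yield a linear system in the 4 coefficients.
Solving, Q(t) = 3t³ - t² - 7t + 5.
Then Q(-4) = -175.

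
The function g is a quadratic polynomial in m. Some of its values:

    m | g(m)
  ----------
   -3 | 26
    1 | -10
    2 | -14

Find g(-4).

Write g(m) = am² + bm + c; the 3 given values yield a linear system in the 3 coefficients.
Solving, g(m) = m² - 7m - 4.
Then g(-4) = 40.

40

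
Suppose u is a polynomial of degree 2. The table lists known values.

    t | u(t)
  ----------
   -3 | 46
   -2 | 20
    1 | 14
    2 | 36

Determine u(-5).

134

Write u(t) = at² + bt + c; the 4 given values yield a linear system in the 3 coefficients.
Solving, u(t) = 6t² + 4t + 4.
Then u(-5) = 134.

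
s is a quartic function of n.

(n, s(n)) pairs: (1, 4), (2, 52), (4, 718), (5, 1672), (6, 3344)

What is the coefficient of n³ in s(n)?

4

Write s(n) = an^4 + bn³ + cn² + dn + e; the 5 given values yield a linear system in the 5 coefficients.
Solving, s(n) = 2n^4 + 4n³ - 3n² - n + 2.
The coefficient of n³ is 4.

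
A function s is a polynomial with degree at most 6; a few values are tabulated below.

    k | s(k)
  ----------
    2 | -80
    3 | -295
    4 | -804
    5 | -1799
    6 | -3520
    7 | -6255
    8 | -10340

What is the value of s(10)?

Write s(k) = ak^6 + bk^5 + ck^4 + dk³ + ek² + pk + q; the 7 given values yield a linear system in the 7 coefficients.
Solving, the top 2 coefficients vanish, and s(k) = -2k^4 - 4k³ - k² - 4k - 4.
Then s(10) = -24144.

-24144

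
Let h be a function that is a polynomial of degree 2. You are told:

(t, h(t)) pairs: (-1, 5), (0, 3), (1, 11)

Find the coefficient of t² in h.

5

Write h(t) = at² + bt + c; the 3 given values yield a linear system in the 3 coefficients.
Solving, h(t) = 5t² + 3t + 3.
The coefficient of t² is 5.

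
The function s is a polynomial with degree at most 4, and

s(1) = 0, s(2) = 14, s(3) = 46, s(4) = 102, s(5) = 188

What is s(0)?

First differences: 14, 32, 56, 86. Second differences: 18, 24, 30. Third differences: 6, 6.
Level-3 differences are constant, so s has degree 3.
Fitting a degree-3 polynomial gives s(n) = n³ + 3n² - 2n - 2.
Then s(0) = -2.

-2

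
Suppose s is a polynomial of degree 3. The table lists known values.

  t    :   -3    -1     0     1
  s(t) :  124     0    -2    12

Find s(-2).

Write s(t) = at³ + bt² + ct + d; the 4 given values yield a linear system in the 4 coefficients.
Solving, s(t) = -3t³ + 8t² + 9t - 2.
Then s(-2) = 36.

36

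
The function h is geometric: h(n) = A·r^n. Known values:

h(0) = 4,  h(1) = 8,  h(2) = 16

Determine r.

2

Consecutive ratio: 8/4 = 2, and 16/8 = 2, so r = 2.
Then A·2^0 = 4 gives A = 4, and h(n) = 4·2^n.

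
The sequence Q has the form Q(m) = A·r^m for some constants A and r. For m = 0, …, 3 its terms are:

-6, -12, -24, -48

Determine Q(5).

Consecutive ratio: -12/(-6) = 2, and -24/(-12) = 2, so r = 2.
Then A·2^0 = -6 gives A = -6, and Q(m) = -6·2^m.
Q(5) = -6·2^5 = -192.

-192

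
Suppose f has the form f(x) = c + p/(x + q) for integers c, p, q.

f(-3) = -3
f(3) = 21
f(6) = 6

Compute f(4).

11

(f(x) − c)(x + q) = p for each data point; the three points give a linear system in c and q, then p follows.
Solving: c = 1, q = -2, p = 20, so f(x) = 1 + 20/(x − 2).
Then f(4) = 1 + 20/2 = 11.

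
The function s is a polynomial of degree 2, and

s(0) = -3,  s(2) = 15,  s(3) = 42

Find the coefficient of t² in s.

6

Write s(t) = at² + bt + c; the 3 given values yield a linear system in the 3 coefficients.
Solving, s(t) = 6t² - 3t - 3.
The coefficient of t² is 6.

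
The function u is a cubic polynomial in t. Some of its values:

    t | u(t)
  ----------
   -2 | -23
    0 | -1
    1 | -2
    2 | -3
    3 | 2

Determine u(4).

Write u(t) = at³ + bt² + ct + d; the 5 given values yield a linear system in the 4 coefficients.
Solving, u(t) = t³ - 3t² + t - 1.
Then u(4) = 19.

19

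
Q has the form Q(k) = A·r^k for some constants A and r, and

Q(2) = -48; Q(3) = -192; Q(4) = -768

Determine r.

Consecutive ratio: -192/(-48) = 4, and -768/(-192) = 4, so r = 4.
Then A·4^2 = -48 gives A = -3, and Q(k) = -3·4^k.

4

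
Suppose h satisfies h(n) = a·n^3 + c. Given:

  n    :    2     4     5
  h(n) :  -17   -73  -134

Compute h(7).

-352

From h(2) = -17 and h(4) = -73: 8a + c = -17 and 64a + c = -73.
Subtracting: 56a = -56, so a = -1; then c = -17 − (-1)·8 = -9.
So h(n) = -1n³ − 9, and h(7) = -352.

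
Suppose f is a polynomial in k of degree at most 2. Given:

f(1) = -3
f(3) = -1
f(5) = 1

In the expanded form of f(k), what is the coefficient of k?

Write f(k) = ak² + bk + c; the 3 given values yield a linear system in the 3 coefficients.
Solving, the leading coefficient vanishes, and f(k) = k - 4.
The coefficient of k is 1.

1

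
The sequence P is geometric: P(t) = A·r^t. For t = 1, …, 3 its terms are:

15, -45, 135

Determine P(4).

Consecutive ratio: -45/15 = -3, and 135/(-45) = -3, so r = -3.
Then A·(-3)^1 = 15 gives A = -5, and P(t) = -5·(-3)^t.
P(4) = -5·(-3)^4 = -405.

-405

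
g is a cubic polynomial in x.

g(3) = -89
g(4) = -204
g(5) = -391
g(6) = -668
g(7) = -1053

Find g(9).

Write g(x) = ax³ + bx² + cx + d; the 5 given values yield a linear system in the 4 coefficients.
Solving, g(x) = -3x³ - 4x + 4.
Then g(9) = -2219.

-2219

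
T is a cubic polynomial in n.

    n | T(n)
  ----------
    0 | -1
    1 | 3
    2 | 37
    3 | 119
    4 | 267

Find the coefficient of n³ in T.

First differences: 4, 34, 82, 148. Second differences: 30, 48, 66. Third differences: 18, 18.
Level-3 differences are constant, so T has degree 3.
Fitting a degree-3 polynomial gives T(n) = 3n³ + 6n² - 5n - 1.
The coefficient of n³ is 3.

3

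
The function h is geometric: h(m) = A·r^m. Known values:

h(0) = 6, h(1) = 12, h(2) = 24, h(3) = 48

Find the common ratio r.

2

Consecutive ratio: 12/6 = 2, and 24/12 = 2, so r = 2.
Then A·2^0 = 6 gives A = 6, and h(m) = 6·2^m.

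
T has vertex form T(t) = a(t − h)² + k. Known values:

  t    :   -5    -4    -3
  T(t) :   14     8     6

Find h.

First differences -6, -2; second difference 4 = 2a, so a = 2.
Expanding, the t-coefficient is −2ah = -4h; matching it to the data gives h = -3, and then k = 6.
So T(t) = 2(t + 3)² + 6.
Hence h = -3.

-3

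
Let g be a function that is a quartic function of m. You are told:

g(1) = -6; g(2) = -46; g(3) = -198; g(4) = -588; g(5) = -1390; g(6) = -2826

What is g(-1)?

First differences: -40, -152, -390, -802, -1436. Second differences: -112, -238, -412, -634. Third differences: -126, -174, -222. Fourth differences: -48, -48.
Level-4 differences are constant, so g has degree 4.
Fitting a degree-4 polynomial gives g(m) = -2m^4 - m³ - 3m.
Then g(-1) = 2.

2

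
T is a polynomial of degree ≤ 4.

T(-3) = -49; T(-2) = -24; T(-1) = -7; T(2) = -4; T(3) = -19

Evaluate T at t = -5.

-123

Write T(t) = at^4 + bt³ + ct² + dt + e; the 5 given values yield a linear system in the 5 coefficients.
Solving, the top 2 coefficients vanish, and T(t) = -4t² + 5t + 2.
Then T(-5) = -123.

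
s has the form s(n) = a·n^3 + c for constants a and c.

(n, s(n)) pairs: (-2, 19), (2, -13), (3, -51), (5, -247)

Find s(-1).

5

From s(-2) = 19 and s(2) = -13: -8a + c = 19 and 8a + c = -13.
Subtracting: 16a = -32, so a = -2; then c = 19 − (-2)·(-8) = 3.
So s(n) = -2n³ + 3, and s(-1) = 5.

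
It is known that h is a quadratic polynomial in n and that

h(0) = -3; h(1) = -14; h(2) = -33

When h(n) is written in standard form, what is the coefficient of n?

Write h(n) = an² + bn + c; the 3 given values yield a linear system in the 3 coefficients.
Solving, h(n) = -4n² - 7n - 3.
The coefficient of n is -7.

-7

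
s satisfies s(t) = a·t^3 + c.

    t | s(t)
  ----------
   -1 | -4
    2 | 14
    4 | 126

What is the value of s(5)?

248

From s(-1) = -4 and s(2) = 14: -1a + c = -4 and 8a + c = 14.
Subtracting: 9a = 18, so a = 2; then c = -4 − 2·(-1) = -2.
So s(t) = 2t³ − 2, and s(5) = 248.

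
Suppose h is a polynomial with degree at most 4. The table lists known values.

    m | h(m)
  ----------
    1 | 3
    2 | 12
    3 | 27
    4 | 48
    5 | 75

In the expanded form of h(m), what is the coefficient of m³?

First differences: 9, 15, 21, 27. Second differences: 6, 6, 6.
Level-2 differences are constant, so h has degree 2.
Fitting a degree-2 polynomial gives h(m) = 3m².
The coefficient of m³ is 0.

0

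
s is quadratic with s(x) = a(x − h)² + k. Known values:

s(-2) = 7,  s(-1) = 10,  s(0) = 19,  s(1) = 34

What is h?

-2

First differences 3, 9, 15; second difference 6 = 2a, so a = 3.
Expanding, the x-coefficient is −2ah = -6h; matching it to the data gives h = -2, and then k = 7.
So s(x) = 3(x + 2)² + 7.
Hence h = -2.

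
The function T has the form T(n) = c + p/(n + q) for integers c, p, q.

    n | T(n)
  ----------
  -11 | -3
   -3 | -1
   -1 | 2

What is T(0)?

8

(T(n) − c)(n + q) = p for each data point; the three points give a linear system in c and q, then p follows.
Solving: c = -4, q = -1, p = -12, so T(n) = -4 − 12/(n − 1).
Then T(0) = -4 − 12/(-1) = 8.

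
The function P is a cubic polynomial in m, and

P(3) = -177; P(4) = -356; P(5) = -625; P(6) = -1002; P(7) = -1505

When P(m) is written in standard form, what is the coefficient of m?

First differences: -179, -269, -377, -503. Second differences: -90, -108, -126. Third differences: -18, -18.
Level-3 differences are constant, so P has degree 3.
Fitting a degree-3 polynomial gives P(m) = -3m³ - 9m² - 5m.
The coefficient of m is -5.

-5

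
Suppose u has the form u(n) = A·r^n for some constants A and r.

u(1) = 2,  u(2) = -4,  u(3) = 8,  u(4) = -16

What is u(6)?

-64

Consecutive ratio: -4/2 = -2, and 8/(-4) = -2, so r = -2.
Then A·(-2)^1 = 2 gives A = -1, and u(n) = -1·(-2)^n.
u(6) = -1·(-2)^6 = -64.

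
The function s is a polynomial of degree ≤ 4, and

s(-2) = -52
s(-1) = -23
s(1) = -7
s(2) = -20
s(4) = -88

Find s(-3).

-95

Write s(x) = ax^4 + bx³ + cx² + dx + e; the 5 given values yield a linear system in the 5 coefficients.
Solving, the top 2 coefficients vanish, and s(x) = -7x² + 8x - 8.
Then s(-3) = -95.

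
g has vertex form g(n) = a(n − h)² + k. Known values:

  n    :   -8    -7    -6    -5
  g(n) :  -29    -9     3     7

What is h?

First differences 20, 12, 4; second difference -8 = 2a, so a = -4.
Expanding, the n-coefficient is −2ah = 8h; matching it to the data gives h = -5, and then k = 7.
So g(n) = -4(n + 5)² + 7.
Hence h = -5.

-5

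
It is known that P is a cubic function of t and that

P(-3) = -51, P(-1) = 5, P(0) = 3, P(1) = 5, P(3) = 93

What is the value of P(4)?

Write P(t) = at³ + bt² + ct + d; the 5 given values yield a linear system in the 4 coefficients.
Solving, P(t) = 3t³ + 2t² - 3t + 3.
Then P(4) = 215.

215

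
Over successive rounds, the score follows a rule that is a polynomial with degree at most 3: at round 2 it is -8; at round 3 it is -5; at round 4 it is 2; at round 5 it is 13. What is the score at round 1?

Write the value at t as s(t).
First differences: 3, 7, 11. Second differences: 4, 4.
Level-2 differences are constant, so s has degree 2.
Fitting a degree-2 polynomial gives s(t) = 2t² - 7t - 2.
Then s(1) = -7.

-7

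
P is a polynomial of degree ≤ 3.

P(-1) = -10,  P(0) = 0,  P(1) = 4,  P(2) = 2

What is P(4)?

Write P(k) = ak³ + bk² + ck + d; the 4 given values yield a linear system in the 4 coefficients.
Solving, the leading coefficient vanishes, and P(k) = -3k² + 7k.
Then P(4) = -20.

-20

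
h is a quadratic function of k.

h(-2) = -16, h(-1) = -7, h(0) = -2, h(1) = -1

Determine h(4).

Write h(k) = ak² + bk + c; the 4 given values yield a linear system in the 3 coefficients.
Solving, h(k) = -2k² + 3k - 2.
Then h(4) = -22.

-22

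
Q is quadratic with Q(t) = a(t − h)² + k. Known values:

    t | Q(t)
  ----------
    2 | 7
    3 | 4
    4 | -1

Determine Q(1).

8

First differences -3, -5; second difference -2 = 2a, so a = -1.
Expanding, the t-coefficient is −2ah = 2h; matching it to the data gives h = 1, and then k = 8.
So Q(t) = -1(t − 1)² + 8.
Q(1) = -1·0² + 8 = 8.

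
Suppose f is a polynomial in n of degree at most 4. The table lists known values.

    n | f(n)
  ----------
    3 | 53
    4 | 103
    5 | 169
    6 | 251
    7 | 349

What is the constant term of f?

-1

First differences: 50, 66, 82, 98. Second differences: 16, 16, 16.
Level-2 differences are constant, so f has degree 2.
Fitting a degree-2 polynomial gives f(n) = 8n² - 6n - 1.
The constant term is f(0) = -1.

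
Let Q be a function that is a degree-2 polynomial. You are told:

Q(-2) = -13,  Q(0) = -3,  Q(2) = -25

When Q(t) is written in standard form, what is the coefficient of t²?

-4

Write Q(t) = at² + bt + c; the 3 given values yield a linear system in the 3 coefficients.
Solving, Q(t) = -4t² - 3t - 3.
The coefficient of t² is -4.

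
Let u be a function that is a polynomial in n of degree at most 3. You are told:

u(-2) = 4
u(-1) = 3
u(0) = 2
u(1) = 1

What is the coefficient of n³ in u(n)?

Write u(n) = an³ + bn² + cn + d; the 4 given values yield a linear system in the 4 coefficients.
Solving, the top 2 coefficients vanish, and u(n) = -n + 2.
The coefficient of n³ is 0.

0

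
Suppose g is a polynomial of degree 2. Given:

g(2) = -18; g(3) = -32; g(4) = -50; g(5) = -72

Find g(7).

-128

Write g(n) = an² + bn + c; the 4 given values yield a linear system in the 3 coefficients.
Solving, g(n) = -2n² - 4n - 2.
Then g(7) = -128.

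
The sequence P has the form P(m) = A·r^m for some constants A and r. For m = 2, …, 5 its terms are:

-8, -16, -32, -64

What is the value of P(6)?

-128

Consecutive ratio: -16/(-8) = 2, and -32/(-16) = 2, so r = 2.
Then A·2^2 = -8 gives A = -2, and P(m) = -2·2^m.
P(6) = -2·2^6 = -128.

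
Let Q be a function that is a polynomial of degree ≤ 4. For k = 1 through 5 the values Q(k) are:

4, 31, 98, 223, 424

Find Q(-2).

First differences: 27, 67, 125, 201. Second differences: 40, 58, 76. Third differences: 18, 18.
Level-3 differences are constant, so Q has degree 3.
Fitting a degree-3 polynomial gives Q(k) = 3k³ + 2k² - 1.
Then Q(-2) = -17.

-17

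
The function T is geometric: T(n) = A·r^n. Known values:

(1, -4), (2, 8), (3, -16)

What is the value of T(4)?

Consecutive ratio: 8/(-4) = -2, and -16/8 = -2, so r = -2.
Then A·(-2)^1 = -4 gives A = 2, and T(n) = 2·(-2)^n.
T(4) = 2·(-2)^4 = 32.

32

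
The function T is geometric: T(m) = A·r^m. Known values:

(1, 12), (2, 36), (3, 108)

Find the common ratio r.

3

Consecutive ratio: 36/12 = 3, and 108/36 = 3, so r = 3.
Then A·3^1 = 12 gives A = 4, and T(m) = 4·3^m.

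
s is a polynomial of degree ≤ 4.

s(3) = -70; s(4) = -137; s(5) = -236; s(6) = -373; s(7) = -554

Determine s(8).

-785

First differences: -67, -99, -137, -181. Second differences: -32, -38, -44. Third differences: -6, -6.
Level-3 differences are constant, so s has degree 3.
Fitting a degree-3 polynomial gives s(m) = -m³ - 4m² - 2m - 1.
Then s(8) = -785.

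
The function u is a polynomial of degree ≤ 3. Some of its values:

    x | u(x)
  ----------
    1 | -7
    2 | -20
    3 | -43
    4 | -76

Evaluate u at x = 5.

Write u(x) = ax³ + bx² + cx + d; the 4 given values yield a linear system in the 4 coefficients.
Solving, the leading coefficient vanishes, and u(x) = -5x² + 2x - 4.
Then u(5) = -119.

-119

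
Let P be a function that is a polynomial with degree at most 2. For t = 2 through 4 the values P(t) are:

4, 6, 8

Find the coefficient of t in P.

Write P(t) = at² + bt + c; the 3 given values yield a linear system in the 3 coefficients.
Solving, the leading coefficient vanishes, and P(t) = 2t.
The coefficient of t is 2.

2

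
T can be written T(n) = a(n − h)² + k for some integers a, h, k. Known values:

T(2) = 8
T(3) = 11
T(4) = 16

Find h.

First differences 3, 5; second difference 2 = 2a, so a = 1.
Expanding, the n-coefficient is −2ah = -2h; matching it to the data gives h = 1, and then k = 7.
So T(n) = 1(n − 1)² + 7.
Hence h = 1.

1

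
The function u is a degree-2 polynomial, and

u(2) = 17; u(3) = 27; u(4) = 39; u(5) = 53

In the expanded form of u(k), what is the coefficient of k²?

First differences: 10, 12, 14. Second differences: 2, 2.
Level-2 differences are constant, so u has degree 2.
Fitting a degree-2 polynomial gives u(k) = k² + 5k + 3.
The coefficient of k² is 1.

1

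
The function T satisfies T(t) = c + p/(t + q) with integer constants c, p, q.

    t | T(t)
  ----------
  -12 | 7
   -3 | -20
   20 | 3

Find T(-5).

28

(T(t) − c)(t + q) = p for each data point; the three points give a linear system in c and q, then p follows.
Solving: c = 4, q = 4, p = -24, so T(t) = 4 − 24/(t + 4).
Then T(-5) = 4 − 24/(-1) = 28.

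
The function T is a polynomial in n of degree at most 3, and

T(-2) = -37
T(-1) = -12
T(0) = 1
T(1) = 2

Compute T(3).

Write T(n) = an³ + bn² + cn + d; the 4 given values yield a linear system in the 4 coefficients.
Solving, the leading coefficient vanishes, and T(n) = -6n² + 7n + 1.
Then T(3) = -32.

-32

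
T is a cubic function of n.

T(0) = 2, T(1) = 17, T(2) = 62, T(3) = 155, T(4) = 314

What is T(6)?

902

Write T(n) = an³ + bn² + cn + d; the 5 given values yield a linear system in the 4 coefficients.
Solving, T(n) = 3n³ + 6n² + 6n + 2.
Then T(6) = 902.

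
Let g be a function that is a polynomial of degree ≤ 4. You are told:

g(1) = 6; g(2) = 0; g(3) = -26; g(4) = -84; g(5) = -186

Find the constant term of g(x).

4

First differences: -6, -26, -58, -102. Second differences: -20, -32, -44. Third differences: -12, -12.
Level-3 differences are constant, so g has degree 3.
Fitting a degree-3 polynomial gives g(x) = -2x³ + 2x² + 2x + 4.
The constant term is g(0) = 4.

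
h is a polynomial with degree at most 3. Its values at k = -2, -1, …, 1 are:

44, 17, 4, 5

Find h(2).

20

First differences: -27, -13, 1. Second differences: 14, 14.
Level-2 differences are constant, so h has degree 2.
Fitting a degree-2 polynomial gives h(k) = 7k² - 6k + 4.
Then h(2) = 20.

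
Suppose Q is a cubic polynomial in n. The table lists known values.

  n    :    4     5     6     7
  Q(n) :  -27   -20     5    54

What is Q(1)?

0

Write Q(n) = an³ + bn² + cn + d; the 4 given values yield a linear system in the 4 coefficients.
Solving, Q(n) = n³ - 6n² + 5.
Then Q(1) = 0.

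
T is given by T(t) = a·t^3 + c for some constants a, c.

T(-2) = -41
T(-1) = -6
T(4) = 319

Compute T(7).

From T(-2) = -41 and T(-1) = -6: -8a + c = -41 and -1a + c = -6.
Subtracting: 7a = 35, so a = 5; then c = -41 − 5·(-8) = -1.
So T(t) = 5t³ − 1, and T(7) = 1714.

1714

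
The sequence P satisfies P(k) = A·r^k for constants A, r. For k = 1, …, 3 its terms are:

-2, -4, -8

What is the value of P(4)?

-16

Consecutive ratio: -4/(-2) = 2, and -8/(-4) = 2, so r = 2.
Then A·2^1 = -2 gives A = -1, and P(k) = -1·2^k.
P(4) = -1·2^4 = -16.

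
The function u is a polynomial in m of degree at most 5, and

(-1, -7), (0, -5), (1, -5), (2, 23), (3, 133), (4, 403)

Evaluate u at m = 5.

935

First differences: 2, 0, 28, 110, 270. Second differences: -2, 28, 82, 160. Third differences: 30, 54, 78. Fourth differences: 24, 24.
Level-4 differences are constant, so u has degree 4.
Extending the table by one column gives the next first difference 532, so u(5) = 403 + 532 = 935.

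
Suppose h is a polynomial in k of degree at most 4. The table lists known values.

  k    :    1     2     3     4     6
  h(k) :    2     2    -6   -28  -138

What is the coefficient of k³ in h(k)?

Write h(k) = ak^4 + bk³ + ck² + dk + e; the 5 given values yield a linear system in the 5 coefficients.
Solving, the leading coefficient vanishes, and h(k) = -k³ + 2k² + k.
The coefficient of k³ is -1.

-1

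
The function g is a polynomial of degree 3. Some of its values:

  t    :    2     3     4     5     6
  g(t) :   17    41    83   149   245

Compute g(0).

-1

First differences: 24, 42, 66, 96. Second differences: 18, 24, 30. Third differences: 6, 6.
Level-3 differences are constant, so g has degree 3.
Fitting a degree-3 polynomial gives g(t) = t³ + 5t - 1.
Then g(0) = -1.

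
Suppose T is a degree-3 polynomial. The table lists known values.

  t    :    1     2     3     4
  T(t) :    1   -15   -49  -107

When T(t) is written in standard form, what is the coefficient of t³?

-1

Write T(t) = at³ + bt² + ct + d; the 4 given values yield a linear system in the 4 coefficients.
Solving, T(t) = -t³ - 3t² + 5.
The coefficient of t³ is -1.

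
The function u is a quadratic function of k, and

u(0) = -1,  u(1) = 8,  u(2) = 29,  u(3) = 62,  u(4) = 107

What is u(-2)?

First differences: 9, 21, 33, 45. Second differences: 12, 12, 12.
Level-2 differences are constant, so u has degree 2.
Fitting a degree-2 polynomial gives u(k) = 6k² + 3k - 1.
Then u(-2) = 17.

17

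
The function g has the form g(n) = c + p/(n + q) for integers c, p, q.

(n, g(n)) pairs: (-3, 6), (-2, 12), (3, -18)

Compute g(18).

(g(n) − c)(n + q) = p for each data point; the three points give a linear system in c and q, then p follows.
Solving: c = -6, q = 0, p = -36, so g(n) = -6 − 36/(n + 0).
Then g(18) = -6 − 36/18 = -8.

-8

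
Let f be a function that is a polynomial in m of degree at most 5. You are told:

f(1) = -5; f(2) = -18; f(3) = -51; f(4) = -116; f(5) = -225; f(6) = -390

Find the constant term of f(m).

First differences: -13, -33, -65, -109, -165. Second differences: -20, -32, -44, -56. Third differences: -12, -12, -12.
Level-3 differences are constant, so f has degree 3.
Fitting a degree-3 polynomial gives f(m) = -2m³ + 2m² - 5m.
The constant term is f(0) = 0.

0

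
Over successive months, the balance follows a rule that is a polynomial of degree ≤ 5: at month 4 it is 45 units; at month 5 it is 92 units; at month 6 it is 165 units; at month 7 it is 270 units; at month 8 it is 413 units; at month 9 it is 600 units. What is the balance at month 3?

18

Write the value at m as g(m).
First differences: 47, 73, 105, 143, 187. Second differences: 26, 32, 38, 44. Third differences: 6, 6, 6.
Level-3 differences are constant, so g has degree 3.
Fitting a degree-3 polynomial gives g(m) = m³ - 2m² + 4m - 3.
Then g(3) = 18.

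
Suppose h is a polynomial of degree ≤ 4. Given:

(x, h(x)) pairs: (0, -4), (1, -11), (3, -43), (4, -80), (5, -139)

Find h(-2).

22

Write h(x) = ax^4 + bx³ + cx² + dx + e; the 5 given values yield a linear system in the 5 coefficients.
Solving, the leading coefficient vanishes, and h(x) = -x³ + x² - 7x - 4.
Then h(-2) = 22.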